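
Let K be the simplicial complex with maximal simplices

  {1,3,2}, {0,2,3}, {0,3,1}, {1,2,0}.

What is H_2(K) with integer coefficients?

H_2 = Z.

Take the total order 0 < 1 < 2 < 3 on the vertex set. Then K (dimension 2) consists of the simplices:

  0-simplices (4): [0], [1], [2], [3]
  1-simplices (6): [0,1], [0,2], [0,3], [1,2], [1,3], [2,3]
  2-simplices (4): [0,1,2], [0,1,3], [0,2,3], [1,2,3]

Hence C_0 ≅ Z^4, C_1 ≅ Z^6, C_2 ≅ Z^4.

∂_1: C_1 → C_0 sends each edge [p,q] (with p < q) to q − p.
As a 4×6 matrix over Z this has rank 3, with invariant factors (1,1,1).

∂_2: C_2 → C_1 acts by ∂[p,q,r] = [q,r] − [p,r] + [p,q]. For instance
  ∂[0,1,2] = [1,2] − [0,2] + [0,1],
  ∂[1,2,3] = [2,3] − [1,3] + [1,2].
As a 6×4 matrix over Z this has rank 3, with invariant factors (1,1,1).

From H_k ≅ ker(∂_k) / im(∂_{k+1}) we obtain:

  H_2: rank ker ∂_2 − rank ∂_3 = (4 − 3) − 0 = 1, and there is no ∂_3, so H_2 = Z.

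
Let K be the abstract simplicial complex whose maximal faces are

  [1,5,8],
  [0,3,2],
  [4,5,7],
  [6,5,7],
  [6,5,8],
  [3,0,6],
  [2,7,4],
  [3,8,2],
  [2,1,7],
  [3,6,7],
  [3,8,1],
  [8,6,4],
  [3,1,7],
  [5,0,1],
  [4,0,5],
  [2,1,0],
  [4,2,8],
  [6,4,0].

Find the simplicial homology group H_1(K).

We work with the vertex ordering 0 < 1 < 2 < 3 < 4 < 5 < 6 < 7 < 8. The simplices of K, each written with vertices in increasing order, are:

  0-simplices (9): [0], [1], [2], [3], [4], [5], [6], [7], [8]
  1-simplices (27): (27 of them)
  2-simplices (18): [0,1,2], [0,1,5], [0,2,3], [0,3,6], [0,4,5], [0,4,6], [1,2,7], [1,3,7], [1,3,8], [1,5,8], [2,3,8], [2,4,7], [2,4,8], [3,6,7], [4,5,7], [4,6,8], [5,6,7], [5,6,8]

giving chain groups C_0 ≅ Z^9, C_1 ≅ Z^27, C_2 ≅ Z^18.

Boundary ∂_1: C_1 → C_0 maps an edge to its endpoints' difference, ∂[p,q] = q − p. For instance
  ∂[6,8] = [8] − [6].
The resulting 9×27 matrix has rank 8, and its Smith normal form has invariant factors (1,1,1,1,1,1,1,1).

Boundary ∂_2: C_2 → C_1 maps a triangle to the signed sum of its edges. For instance
  ∂[5,6,7] = [6,7] − [5,7] + [5,6],
  ∂[4,5,7] = [5,7] − [4,7] + [4,5].
The 27×18 boundary matrix has rank 18 and Smith normal form diag(1,1,1,1,1,1,1,1,1,1,1,1,1,1,1,1,1,2).

Now H_k = ker ∂_k / im ∂_{k+1}, so:

  H_1: rank ker ∂_1 − rank ∂_2 = (27 − 8) − 18 = 1, and ∂_2 has invariant factor 2 > 1, so H_1 ≅ Z ⊕ Z/2.

(K is a triangulation of the Klein bottle.)

H_1 ≅ Z ⊕ Z/2.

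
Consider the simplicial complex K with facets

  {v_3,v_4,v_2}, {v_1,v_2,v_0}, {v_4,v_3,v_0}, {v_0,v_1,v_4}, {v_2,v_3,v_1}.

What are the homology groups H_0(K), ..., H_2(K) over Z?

We work with the vertex ordering v_0 < v_1 < v_2 < v_3 < v_4. The simplices of K, each written with vertices in increasing order, are:

  0-simplices (5): [v_0], [v_1], [v_2], [v_3], [v_4]
  1-simplices (10): [v_0,v_1], [v_0,v_2], [v_0,v_3], [v_0,v_4], [v_1,v_2], [v_1,v_3], [v_1,v_4], [v_2,v_3], [v_2,v_4], [v_3,v_4]
  2-simplices (5): [v_0,v_1,v_2], [v_0,v_1,v_4], [v_0,v_3,v_4], [v_1,v_2,v_3], [v_2,v_3,v_4]

Hence C_0 ≅ Z^5, C_1 ≅ Z^10, C_2 ≅ Z^5.

The boundary map ∂_1: C_1 → C_0 sends each edge [p,q] (with p < q) to q − p.
The 5×10 boundary matrix has rank 4 and Smith normal form diag(1,1,1,1).

The boundary map ∂_2: C_2 → C_1 sends each 2-simplex [p,q,r] to [q,r] − [p,r] + [p,q]. For instance
  ∂[v_0,v_3,v_4] = [v_3,v_4] − [v_0,v_4] + [v_0,v_3],
  ∂[v_1,v_2,v_3] = [v_2,v_3] − [v_1,v_3] + [v_1,v_2].
The resulting 10×5 matrix has rank 5, and its Smith normal form has invariant factors (1,1,1,1,1).

Now H_k = ker ∂_k / im ∂_{k+1}, so:

  H_0: rank C_0 − rank ∂_1 = 5 − 4 = 1, and the invariant factors of ∂_1 are all 1, so H_0 ≅ Z.
  H_1: rank ker ∂_1 − rank ∂_2 = (10 − 4) − 5 = 1, and the invariant factors of ∂_2 are all 1, so H_1 ≅ Z.
  H_2: rank ker ∂_2 − rank ∂_3 = (5 − 5) − 0 = 0, and there is no ∂_3, so H_2 ≅ 0.

H_0 = Z,  H_1 = Z,  H_2 = 0.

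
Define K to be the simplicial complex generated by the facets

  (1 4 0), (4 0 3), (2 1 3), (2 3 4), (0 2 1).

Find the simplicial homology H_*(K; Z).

H_0 = Z,  H_1 = Z,  H_2 = 0.

Fix the vertex order 0 < 1 < 2 < 3 < 4 and write every simplex with vertices in increasing order. Then dim K = 2 and the simplices of K are:

  0-simplices (5): [0], [1], [2], [3], [4]
  1-simplices (10): [0,1], [0,2], [0,3], [0,4], [1,2], [1,3], [1,4], [2,3], [2,4], [3,4]
  2-simplices (5): [0,1,2], [0,1,4], [0,3,4], [1,2,3], [2,3,4]

giving chain groups C_0 ≅ Z^5, C_1 ≅ Z^10, C_2 ≅ Z^5.

∂_1: C_1 → C_0 sends each edge [p,q] (with p < q) to q − p. For instance
  ∂[0,1] = [1] − [0].
This gives a 5×10 integer matrix of rank 4; reducing to Smith normal form yields diagonal entries (1,1,1,1).

The boundary map ∂_2: C_2 → C_1 sends each 2-simplex [p,q,r] to [q,r] − [p,r] + [p,q]. For instance
  ∂[1,2,3] = [2,3] − [1,3] + [1,2],
  ∂[0,3,4] = [3,4] − [0,4] + [0,3].
This gives a 10×5 integer matrix of rank 5; reducing to Smith normal form yields diagonal entries (1,1,1,1,1).

Now H_k = ker ∂_k / im ∂_{k+1}, so:

  H_0: rank C_0 − rank ∂_1 = 5 − 4 = 1, and the invariant factors of ∂_1 are all 1, so H_0 ≅ Z.
  H_1: rank ker ∂_1 − rank ∂_2 = (10 − 4) − 5 = 1, and the invariant factors of ∂_2 are all 1, so H_1 ≅ Z.
  H_2: rank ker ∂_2 − rank ∂_3 = (5 − 5) − 0 = 0, and there is no ∂_3, so H_2 ≅ 0.

As a check, the Euler characteristic is 5 − 10 + 5 = 0, which agrees with 1 − 1 + 0 = 0.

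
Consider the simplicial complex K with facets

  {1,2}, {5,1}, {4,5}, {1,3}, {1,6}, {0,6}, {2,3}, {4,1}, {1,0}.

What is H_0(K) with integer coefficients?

Order the vertices as 0 < 1 < 2 < 3 < 4 < 5 < 6. Listing each simplex with vertices in this order, K has dimension 1 with simplices:

  0-simplices (7): [0], [1], [2], [3], [4], [5], [6]
  1-simplices (9): [0,1], [0,6], [1,2], [1,3], [1,4], [1,5], [1,6], [2,3], [4,5]

so the chain groups are C_0 ≅ Z^7, C_1 ≅ Z^9.

∂_1: C_1 → C_0 is given by ∂[p,q] = [q] − [p]. For instance
  ∂[1,2] = [2] − [1].
The 7×9 boundary matrix has rank 6 and Smith normal form diag(1,1,1,1,1,1).

Reading off H_k = ker ∂_k / im ∂_{k+1}:

  H_0: rank C_0 − rank ∂_1 = 7 − 6 = 1, and the invariant factors of ∂_1 are all 1, so H_0 = Z.

H_0 = Z.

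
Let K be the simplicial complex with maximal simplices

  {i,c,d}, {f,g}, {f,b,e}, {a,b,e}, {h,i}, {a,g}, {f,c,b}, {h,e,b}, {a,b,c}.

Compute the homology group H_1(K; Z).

Fix the vertex order a < b < c < d < e < f < g < h < i and write every simplex with vertices in increasing order. Then dim K = 2 and the simplices of K are:

  0-simplices (9): a, b, c, d, e, f, g, h, i
  1-simplices (16): ab, ac, ae, ag, bc, be, bf, bh, cd, cf, ci, di, ef, eh, fg, hi
  2-simplices (6): abc, abe, bcf, bef, beh, cdi

so the chain groups are C_0 ≅ Z^9, C_1 ≅ Z^16, C_2 ≅ Z^6.

∂_1: C_1 → C_0 sends each edge [p,q] (with p < q) to q − p. For instance
  ∂eh = h − e.
As a 9×16 matrix over Z this has rank 8, with invariant factors (1,1,1,1,1,1,1,1).

Boundary ∂_2: C_2 → C_1 acts by ∂[p,q,r] = [q,r] − [p,r] + [p,q]. For instance
  ∂abc = bc − ac + ab,
  ∂bef = ef − bf + be.
This gives a 16×6 integer matrix of rank 6; reducing to Smith normal form yields diagonal entries (1,1,1,1,1,1).

Reading off H_k = ker ∂_k / im ∂_{k+1}:

  H_1: rank ker ∂_1 − rank ∂_2 = (16 − 8) − 6 = 2, and the invariant factors of ∂_2 are all 1, so H_1 ≅ Z^2.

H_1 ≅ Z^2.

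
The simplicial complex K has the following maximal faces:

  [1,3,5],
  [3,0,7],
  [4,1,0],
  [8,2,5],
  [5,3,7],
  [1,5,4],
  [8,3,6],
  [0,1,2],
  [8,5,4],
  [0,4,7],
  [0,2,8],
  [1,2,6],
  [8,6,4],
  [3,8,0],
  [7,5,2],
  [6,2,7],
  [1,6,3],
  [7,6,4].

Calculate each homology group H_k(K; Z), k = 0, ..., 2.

Fix the vertex order 0 < 1 < 2 < 3 < 4 < 5 < 6 < 7 < 8 and write every simplex with vertices in increasing order. Then dim K = 2 and the simplices of K are:

  0-simplices (9): [0], [1], [2], [3], [4], [5], [6], [7], [8]
  1-simplices (27): (27 of them)
  2-simplices (18): [0,1,2], [0,1,4], [0,2,8], [0,3,7], [0,3,8], [0,4,7], [1,2,6], [1,3,5], [1,3,6], [1,4,5], [2,5,7], [2,5,8], [2,6,7], [3,5,7], [3,6,8], [4,5,8], [4,6,7], [4,6,8]

Hence C_0 ≅ Z^9, C_1 ≅ Z^27, C_2 ≅ Z^18.

The boundary map ∂_1: C_1 → C_0 maps an edge to its endpoints' difference, ∂[p,q] = q − p. For instance
  ∂[2,6] = [6] − [2].
This gives a 9×27 integer matrix of rank 8; reducing to Smith normal form yields diagonal entries (1,1,1,1,1,1,1,1).

Boundary ∂_2: C_2 → C_1 maps a triangle to the signed sum of its edges. For instance
  ∂[4,6,7] = [6,7] − [4,7] + [4,6],
  ∂[0,1,4] = [1,4] − [0,4] + [0,1].
The 27×18 boundary matrix has rank 17 and Smith normal form diag(1,1,1,1,1,1,1,1,1,1,1,1,1,1,1,1,1).

Reading off H_k = ker ∂_k / im ∂_{k+1}:

  H_0: rank C_0 − rank ∂_1 = 9 − 8 = 1, and the invariant factors of ∂_1 are all 1, so H_0 = Z.
  H_1: rank ker ∂_1 − rank ∂_2 = (27 − 8) − 17 = 2, and the invariant factors of ∂_2 are all 1, so H_1 = Z^2.
  H_2: rank ker ∂_2 − rank ∂_3 = (18 − 17) − 0 = 1, and there is no ∂_3, so H_2 = Z.

H_0 ≅ Z,  H_1 ≅ Z^2,  H_2 ≅ Z.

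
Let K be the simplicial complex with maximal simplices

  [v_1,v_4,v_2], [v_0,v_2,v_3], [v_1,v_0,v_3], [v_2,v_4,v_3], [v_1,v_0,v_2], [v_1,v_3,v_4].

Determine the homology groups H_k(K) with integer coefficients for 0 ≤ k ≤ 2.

Take the total order v_0 < v_1 < v_2 < v_3 < v_4 on the vertex set. Then K (dimension 2) consists of the simplices:

  0-simplices (5): [v_0], [v_1], [v_2], [v_3], [v_4]
  1-simplices (9): [v_0,v_1], [v_0,v_2], [v_0,v_3], [v_1,v_2], [v_1,v_3], [v_1,v_4], [v_2,v_3], [v_2,v_4], [v_3,v_4]
  2-simplices (6): [v_0,v_1,v_2], [v_0,v_1,v_3], [v_0,v_2,v_3], [v_1,v_2,v_4], [v_1,v_3,v_4], [v_2,v_3,v_4]

giving chain groups C_0 ≅ Z^5, C_1 ≅ Z^9, C_2 ≅ Z^6.

∂_1: C_1 → C_0 maps an edge to its endpoints' difference, ∂[p,q] = q − p. For instance
  ∂[v_2,v_3] = [v_3] − [v_2].
The resulting 5×9 matrix has rank 4, and its Smith normal form has invariant factors (1,1,1,1).

∂_2: C_2 → C_1 acts by ∂[p,q,r] = [q,r] − [p,r] + [p,q]. For instance
  ∂[v_0,v_1,v_2] = [v_1,v_2] − [v_0,v_2] + [v_0,v_1],
  ∂[v_1,v_2,v_4] = [v_2,v_4] − [v_1,v_4] + [v_1,v_2].
As a 9×6 matrix over Z this has rank 5, with invariant factors (1,1,1,1,1).

Now H_k = ker ∂_k / im ∂_{k+1}, so:

  H_0: rank C_0 − rank ∂_1 = 5 − 4 = 1, and the invariant factors of ∂_1 are all 1, so H_0 ≅ Z.
  H_1: rank ker ∂_1 − rank ∂_2 = (9 − 4) − 5 = 0, and the invariant factors of ∂_2 are all 1, so H_1 ≅ 0.
  H_2: rank ker ∂_2 − rank ∂_3 = (6 − 5) − 0 = 1, and there is no ∂_3, so H_2 ≅ Z.

As a check, the Euler characteristic is 5 − 9 + 6 = 2, which agrees with 1 − 0 + 1 = 2.

H_0 = Z,  H_1 = 0,  H_2 = Z.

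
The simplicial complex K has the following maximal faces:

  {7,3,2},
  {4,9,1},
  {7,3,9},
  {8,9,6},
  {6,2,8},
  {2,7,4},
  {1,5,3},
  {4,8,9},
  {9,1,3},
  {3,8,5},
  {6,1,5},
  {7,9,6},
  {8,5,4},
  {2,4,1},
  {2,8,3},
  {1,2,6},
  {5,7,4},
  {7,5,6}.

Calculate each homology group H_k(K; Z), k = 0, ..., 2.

We work with the vertex ordering 1 < 2 < 3 < 4 < 5 < 6 < 7 < 8 < 9. The simplices of K, each written with vertices in increasing order, are:

  0-simplices (9): [1], [2], [3], [4], [5], [6], [7], [8], [9]
  1-simplices (27): (27 of them)
  2-simplices (18): [1,2,4], [1,2,6], [1,3,5], [1,3,9], [1,4,9], [1,5,6], [2,3,7], [2,3,8], [2,4,7], [2,6,8], [3,5,8], [3,7,9], [4,5,7], [4,5,8], [4,8,9], [5,6,7], [6,7,9], [6,8,9]

Hence C_0 ≅ Z^9, C_1 ≅ Z^27, C_2 ≅ Z^18.

∂_1: C_1 → C_0 sends each edge [p,q] (with p < q) to q − p. For instance
  ∂[6,7] = [7] − [6].
The 9×27 boundary matrix has rank 8 and Smith normal form diag(1,1,1,1,1,1,1,1).

The boundary map ∂_2: C_2 → C_1 acts by ∂[p,q,r] = [q,r] − [p,r] + [p,q]. For instance
  ∂[3,5,8] = [5,8] − [3,8] + [3,5],
  ∂[4,5,7] = [5,7] − [4,7] + [4,5].
As a 27×18 matrix over Z this has rank 17, with invariant factors (1,1,1,1,1,1,1,1,1,1,1,1,1,1,1,1,1).

Reading off H_k = ker ∂_k / im ∂_{k+1}:

  H_0: rank C_0 − rank ∂_1 = 9 − 8 = 1, and the invariant factors of ∂_1 are all 1, so H_0 ≅ Z.
  H_1: rank ker ∂_1 − rank ∂_2 = (27 − 8) − 17 = 2, and the invariant factors of ∂_2 are all 1, so H_1 ≅ Z^2.
  H_2: rank ker ∂_2 − rank ∂_3 = (18 − 17) − 0 = 1, and there is no ∂_3, so H_2 ≅ Z.

H_0 = Z,  H_1 = Z^2,  H_2 = Z.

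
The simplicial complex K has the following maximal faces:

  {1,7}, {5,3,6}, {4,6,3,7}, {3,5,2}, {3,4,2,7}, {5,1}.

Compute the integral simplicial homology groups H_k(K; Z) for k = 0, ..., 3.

H_0 = Z,  H_1 = Z,  H_2 = 0,  H_3 = 0.

Fix the vertex order 1 < 2 < 3 < 4 < 5 < 6 < 7 and write every simplex with vertices in increasing order. Then dim K = 3 and the simplices of K are:

  0-simplices (7): [1], [2], [3], [4], [5], [6], [7]
  1-simplices (14): [1,5], [1,7], [2,3], [2,4], [2,5], [2,7], [3,4], [3,5], [3,6], [3,7], [4,6], [4,7], [5,6], [6,7]
  2-simplices (9): [2,3,4], [2,3,5], [2,3,7], [2,4,7], [3,4,6], [3,4,7], [3,5,6], [3,6,7], [4,6,7]
  3-simplices (2): [2,3,4,7], [3,4,6,7]

giving chain groups C_0 ≅ Z^7, C_1 ≅ Z^14, C_2 ≅ Z^9, C_3 ≅ Z^2.

∂_1: C_1 → C_0 is given by ∂[p,q] = [q] − [p].
This gives a 7×14 integer matrix of rank 6; reducing to Smith normal form yields diagonal entries (1,1,1,1,1,1).

Boundary ∂_2: C_2 → C_1 sends each 2-simplex [p,q,r] to [q,r] − [p,r] + [p,q]. For instance
  ∂[2,3,7] = [3,7] − [2,7] + [2,3],
  ∂[3,6,7] = [6,7] − [3,7] + [3,6].
This gives a 14×9 integer matrix of rank 7; reducing to Smith normal form yields diagonal entries (1,1,1,1,1,1,1).

∂_3: C_3 → C_2 sends each 3-simplex σ to the alternating sum Σ_i (−1)^i (σ with its i-th vertex removed). For instance
  ∂[2,3,4,7] = [3,4,7] − [2,4,7] + [2,3,7] − [2,3,4],
  ∂[3,4,6,7] = [4,6,7] − [3,6,7] + [3,4,7] − [3,4,6].
The resulting 9×2 matrix has rank 2, and its Smith normal form has invariant factors (1,1).

From H_k ≅ ker(∂_k) / im(∂_{k+1}) we obtain:

  H_0: rank C_0 − rank ∂_1 = 7 − 6 = 1, and the invariant factors of ∂_1 are all 1, so H_0 = Z.
  H_1: rank ker ∂_1 − rank ∂_2 = (14 − 6) − 7 = 1, and the invariant factors of ∂_2 are all 1, so H_1 = Z.
  H_2: rank ker ∂_2 − rank ∂_3 = (9 − 7) − 2 = 0, and the invariant factors of ∂_3 are all 1, so H_2 = 0.
  H_3: rank ker ∂_3 − rank ∂_4 = (2 − 2) − 0 = 0, and there is no ∂_4, so H_3 = 0.

As a check, the Euler characteristic is 7 − 14 + 9 − 2 = 0, which agrees with 1 − 1 + 0 − 0 = 0.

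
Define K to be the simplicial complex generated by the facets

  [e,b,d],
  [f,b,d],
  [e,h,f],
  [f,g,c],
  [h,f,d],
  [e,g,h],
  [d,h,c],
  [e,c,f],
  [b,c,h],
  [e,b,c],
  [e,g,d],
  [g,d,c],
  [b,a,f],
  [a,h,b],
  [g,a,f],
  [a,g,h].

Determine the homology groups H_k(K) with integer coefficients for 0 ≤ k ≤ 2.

K has 8 vertices, 24 edges, 16 triangles.
rank ∂_0 = 0, rank ∂_1 = 7 ⇒ b_0 = 8 − 0 − 7 = 1; all invariant factors of ∂_1 are 1 so no torsion. So H_0 = Z.
rank ∂_1 = 7, rank ∂_2 = 15 ⇒ b_1 = 24 − 7 − 15 = 2; all invariant factors of ∂_2 are 1 so no torsion. So H_1 = Z^2.
rank ∂_2 = 15, rank ∂_3 = 0 ⇒ b_2 = 16 − 15 − 0 = 1. So H_2 = Z.

H_0 ≅ Z,  H_1 ≅ Z^2,  H_2 ≅ Z.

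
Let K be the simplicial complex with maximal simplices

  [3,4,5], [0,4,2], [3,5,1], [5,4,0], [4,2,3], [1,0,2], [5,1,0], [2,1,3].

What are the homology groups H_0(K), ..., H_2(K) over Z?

We work with the vertex ordering 0 < 1 < 2 < 3 < 4 < 5. The simplices of K, each written with vertices in increasing order, are:

  0-simplices (6): [0], [1], [2], [3], [4], [5]
  1-simplices (12): [0,1], [0,2], [0,4], [0,5], [1,2], [1,3], [1,5], [2,3], [2,4], [3,4], [3,5], [4,5]
  2-simplices (8): [0,1,2], [0,1,5], [0,2,4], [0,4,5], [1,2,3], [1,3,5], [2,3,4], [3,4,5]

Hence C_0 ≅ Z^6, C_1 ≅ Z^12, C_2 ≅ Z^8.

Boundary ∂_1: C_1 → C_0 maps an edge to its endpoints' difference, ∂[p,q] = q − p. For instance
  ∂[1,3] = [3] − [1].
The resulting 6×12 matrix has rank 5, and its Smith normal form has invariant factors (1,1,1,1,1).

Boundary ∂_2: C_2 → C_1 sends each 2-simplex [p,q,r] to [q,r] − [p,r] + [p,q]. For instance
  ∂[2,3,4] = [3,4] − [2,4] + [2,3],
  ∂[0,2,4] = [2,4] − [0,4] + [0,2].
As a 12×8 matrix over Z this has rank 7, with invariant factors (1,1,1,1,1,1,1).

Computing H_k = (kernel of ∂_k) / (image of ∂_{k+1}):

  H_0: rank C_0 − rank ∂_1 = 6 − 5 = 1, and the invariant factors of ∂_1 are all 1, so H_0 = Z.
  H_1: rank ker ∂_1 − rank ∂_2 = (12 − 5) − 7 = 0, and the invariant factors of ∂_2 are all 1, so H_1 = 0.
  H_2: rank ker ∂_2 − rank ∂_3 = (8 − 7) − 0 = 1, and there is no ∂_3, so H_2 = Z.

(K is a triangulation of the 2-sphere S^2.)

H_0 ≅ Z,  H_1 = 0,  H_2 ≅ Z.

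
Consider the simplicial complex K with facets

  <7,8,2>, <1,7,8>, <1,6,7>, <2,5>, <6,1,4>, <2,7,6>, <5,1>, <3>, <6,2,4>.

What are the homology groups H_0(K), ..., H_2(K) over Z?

Take the total order 1 < 2 < 3 < 4 < 5 < 6 < 7 < 8 on the vertex set. Then K (dimension 2) consists of the simplices:

  0-simplices (8): [1], [2], [3], [4], [5], [6], [7], [8]
  1-simplices (13): [1,4], [1,5], [1,6], [1,7], [1,8], [2,4], [2,5], [2,6], [2,7], [2,8], [4,6], [6,7], [7,8]
  2-simplices (6): [1,4,6], [1,6,7], [1,7,8], [2,4,6], [2,6,7], [2,7,8]

Hence C_0 ≅ Z^8, C_1 ≅ Z^13, C_2 ≅ Z^6.

The boundary map ∂_1: C_1 → C_0 maps an edge to its endpoints' difference, ∂[p,q] = q − p.
As a 8×13 matrix over Z this has rank 6, with invariant factors (1,1,1,1,1,1).

The boundary map ∂_2: C_2 → C_1 sends each 2-simplex [p,q,r] to [q,r] − [p,r] + [p,q]. For instance
  ∂[2,4,6] = [4,6] − [2,6] + [2,4],
  ∂[1,6,7] = [6,7] − [1,7] + [1,6].
The 13×6 boundary matrix has rank 6 and Smith normal form diag(1,1,1,1,1,1).

Computing H_k = (kernel of ∂_k) / (image of ∂_{k+1}):

  H_0: rank C_0 − rank ∂_1 = 8 − 6 = 2, and the invariant factors of ∂_1 are all 1, so H_0 ≅ Z^2.
  H_1: rank ker ∂_1 − rank ∂_2 = (13 − 6) − 6 = 1, and the invariant factors of ∂_2 are all 1, so H_1 ≅ Z.
  H_2: rank ker ∂_2 − rank ∂_3 = (6 − 6) − 0 = 0, and there is no ∂_3, so H_2 ≅ 0.

H_0 = Z^2,  H_1 = Z,  H_2 = 0.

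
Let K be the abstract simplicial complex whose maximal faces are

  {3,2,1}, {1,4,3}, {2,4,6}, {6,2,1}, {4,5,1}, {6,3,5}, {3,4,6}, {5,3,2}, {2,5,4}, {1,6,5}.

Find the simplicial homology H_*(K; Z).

Order the vertices as 1 < 2 < 3 < 4 < 5 < 6. Listing each simplex with vertices in this order, K has dimension 2 with simplices:

  0-simplices (6): [1], [2], [3], [4], [5], [6]
  1-simplices (15): [1,2], [1,3], [1,4], [1,5], [1,6], [2,3], [2,4], [2,5], [2,6], [3,4], [3,5], [3,6], [4,5], [4,6], [5,6]
  2-simplices (10): [1,2,3], [1,2,6], [1,3,4], [1,4,5], [1,5,6], [2,3,5], [2,4,5], [2,4,6], [3,4,6], [3,5,6]

Hence C_0 ≅ Z^6, C_1 ≅ Z^15, C_2 ≅ Z^10.

∂_1: C_1 → C_0 maps an edge to its endpoints' difference, ∂[p,q] = q − p. For instance
  ∂[3,6] = [6] − [3].
The 6×15 boundary matrix has rank 5 and Smith normal form diag(1,1,1,1,1).

∂_2: C_2 → C_1 sends each 2-simplex [p,q,r] to [q,r] − [p,r] + [p,q]. For instance
  ∂[3,4,6] = [4,6] − [3,6] + [3,4],
  ∂[2,4,5] = [4,5] − [2,5] + [2,4].
As a 15×10 matrix over Z this has rank 10, with invariant factors (1,1,1,1,1,1,1,1,1,2).

Computing H_k = (kernel of ∂_k) / (image of ∂_{k+1}):

  H_0: rank C_0 − rank ∂_1 = 6 − 5 = 1, and the invariant factors of ∂_1 are all 1, so H_0 = Z.
  H_1: rank ker ∂_1 − rank ∂_2 = (15 − 5) − 10 = 0, and ∂_2 has invariant factor 2 > 1, so H_1 = Z/2.
  H_2: rank ker ∂_2 − rank ∂_3 = (10 − 10) − 0 = 0, and there is no ∂_3, so H_2 = 0.

As a check, the Euler characteristic is 6 − 15 + 10 = 1, which agrees with 1 − 0 + 0 = 1.

H_0 ≅ Z,  H_1 ≅ Z/2,  H_2 = 0.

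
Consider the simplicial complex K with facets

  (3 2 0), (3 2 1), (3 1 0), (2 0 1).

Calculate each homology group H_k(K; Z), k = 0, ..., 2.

K has 4 vertices, 6 edges, 4 triangles.
rank ∂_0 = 0, rank ∂_1 = 3 ⇒ b_0 = 4 − 0 − 3 = 1; all invariant factors of ∂_1 are 1 so no torsion. So H_0 = Z.
rank ∂_1 = 3, rank ∂_2 = 3 ⇒ b_1 = 6 − 3 − 3 = 0; all invariant factors of ∂_2 are 1 so no torsion. So H_1 = 0.
rank ∂_2 = 3, rank ∂_3 = 0 ⇒ b_2 = 4 − 3 − 0 = 1. So H_2 = Z.

H_0 = Z,  H_1 = 0,  H_2 = Z.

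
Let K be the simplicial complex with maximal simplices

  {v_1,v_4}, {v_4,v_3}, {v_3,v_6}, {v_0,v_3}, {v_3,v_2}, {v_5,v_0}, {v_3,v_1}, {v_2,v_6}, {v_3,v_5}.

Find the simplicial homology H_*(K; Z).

H_0 = Z,  H_1 = Z^3.

Take the total order v_0 < v_1 < v_2 < v_3 < v_4 < v_5 < v_6 on the vertex set. Then K (dimension 1) consists of the simplices:

  0-simplices (7): [v_0], [v_1], [v_2], [v_3], [v_4], [v_5], [v_6]
  1-simplices (9): [v_0,v_3], [v_0,v_5], [v_1,v_3], [v_1,v_4], [v_2,v_3], [v_2,v_6], [v_3,v_4], [v_3,v_5], [v_3,v_6]

Hence C_0 ≅ Z^7, C_1 ≅ Z^9.

∂_1: C_1 → C_0 is given by ∂[p,q] = [q] − [p]. For instance
  ∂[v_0,v_5] = [v_5] − [v_0].
The resulting 7×9 matrix has rank 6, and its Smith normal form has invariant factors (1,1,1,1,1,1).

Computing H_k = (kernel of ∂_k) / (image of ∂_{k+1}):

  H_0: rank C_0 − rank ∂_1 = 7 − 6 = 1, and the invariant factors of ∂_1 are all 1, so H_0 = Z.
  H_1: rank ker ∂_1 − rank ∂_2 = (9 − 6) − 0 = 3, and there is no ∂_2, so H_1 = Z^3.

As a check, the Euler characteristic is 7 − 9 = -2, which agrees with 1 − 3 = -2.
(K is a triangulation of a wedge of 3 circles.)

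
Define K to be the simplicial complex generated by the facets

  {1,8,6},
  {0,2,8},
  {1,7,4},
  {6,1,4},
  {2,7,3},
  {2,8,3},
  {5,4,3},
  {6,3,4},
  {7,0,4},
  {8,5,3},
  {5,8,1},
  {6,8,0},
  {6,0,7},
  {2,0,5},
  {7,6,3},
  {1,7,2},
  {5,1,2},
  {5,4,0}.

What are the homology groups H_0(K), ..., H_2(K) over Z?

Fix the vertex order 0 < 1 < 2 < 3 < 4 < 5 < 6 < 7 < 8 and write every simplex with vertices in increasing order. Then dim K = 2 and the simplices of K are:

  0-simplices (9): [0], [1], [2], [3], [4], [5], [6], [7], [8]
  1-simplices (27): (27 of them)
  2-simplices (18): [0,2,5], [0,2,8], [0,4,5], [0,4,7], [0,6,7], [0,6,8], [1,2,5], [1,2,7], [1,4,6], [1,4,7], [1,5,8], [1,6,8], [2,3,7], [2,3,8], [3,4,5], [3,4,6], [3,5,8], [3,6,7]

Hence C_0 ≅ Z^9, C_1 ≅ Z^27, C_2 ≅ Z^18.

∂_1: C_1 → C_0 sends each edge [p,q] (with p < q) to q − p. For instance
  ∂[3,6] = [6] − [3].
The resulting 9×27 matrix has rank 8, and its Smith normal form has invariant factors (1,1,1,1,1,1,1,1).

Boundary ∂_2: C_2 → C_1 maps a triangle to the signed sum of its edges. For instance
  ∂[0,6,8] = [6,8] − [0,8] + [0,6],
  ∂[0,4,7] = [4,7] − [0,7] + [0,4].
The resulting 27×18 matrix has rank 18, and its Smith normal form has invariant factors (1,1,1,1,1,1,1,1,1,1,1,1,1,1,1,1,1,2).

Computing H_k = (kernel of ∂_k) / (image of ∂_{k+1}):

  H_0: rank C_0 − rank ∂_1 = 9 − 8 = 1, and the invariant factors of ∂_1 are all 1, so H_0 = Z.
  H_1: rank ker ∂_1 − rank ∂_2 = (27 − 8) − 18 = 1, and ∂_2 has invariant factor 2 > 1, so H_1 = Z ⊕ Z_2.
  H_2: rank ker ∂_2 − rank ∂_3 = (18 − 18) − 0 = 0, and there is no ∂_3, so H_2 = 0.

As a check, the Euler characteristic is 9 − 27 + 18 = 0, which agrees with 1 − 1 + 0 = 0.

H_0 = Z,  H_1 = Z ⊕ Z_2,  H_2 = 0.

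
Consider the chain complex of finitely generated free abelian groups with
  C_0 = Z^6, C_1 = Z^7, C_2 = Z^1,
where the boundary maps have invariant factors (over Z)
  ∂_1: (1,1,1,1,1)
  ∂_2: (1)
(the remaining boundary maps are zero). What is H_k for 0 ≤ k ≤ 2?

H_0 ≅ Z,  H_1 ≅ Z,  H_2 = 0.

H_0: b_0 = 6 − 0 − 5 = 1; torsion from ∂_1 factors > 1: none. So H_0 ≅ Z.
H_1: b_1 = 7 − 5 − 1 = 1; torsion from ∂_2 factors > 1: none. So H_1 ≅ Z.
H_2: b_2 = 1 − 1 − 0 = 0; torsion from ∂_3 factors > 1: none. So H_2 ≅ 0.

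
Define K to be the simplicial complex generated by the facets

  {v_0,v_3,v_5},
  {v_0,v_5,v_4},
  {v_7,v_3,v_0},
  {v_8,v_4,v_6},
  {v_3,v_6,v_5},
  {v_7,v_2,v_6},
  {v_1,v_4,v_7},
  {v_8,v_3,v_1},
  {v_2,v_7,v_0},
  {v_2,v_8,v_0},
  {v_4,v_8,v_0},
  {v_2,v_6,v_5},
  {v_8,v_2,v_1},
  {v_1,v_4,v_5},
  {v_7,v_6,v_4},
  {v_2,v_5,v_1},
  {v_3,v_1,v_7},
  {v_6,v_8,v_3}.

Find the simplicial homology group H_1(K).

H_1 = Z^2.

Fix the vertex order v_0 < v_1 < v_2 < v_3 < v_4 < v_5 < v_6 < v_7 < v_8 and write every simplex with vertices in increasing order. Then dim K = 2 and the simplices of K are:

  0-simplices (9): [v_0], [v_1], [v_2], [v_3], [v_4], [v_5], [v_6], [v_7], [v_8]
  1-simplices (27): (27 of them)
  2-simplices (18): (18 of them)

Hence C_0 ≅ Z^9, C_1 ≅ Z^27, C_2 ≅ Z^18.

Boundary ∂_1: C_1 → C_0 is given by ∂[p,q] = [q] − [p]. For instance
  ∂[v_1,v_8] = [v_8] − [v_1].
This gives a 9×27 integer matrix of rank 8; reducing to Smith normal form yields diagonal entries (1,1,1,1,1,1,1,1).

The boundary map ∂_2: C_2 → C_1 acts by ∂[p,q,r] = [q,r] − [p,r] + [p,q]. For instance
  ∂[v_2,v_6,v_7] = [v_6,v_7] − [v_2,v_7] + [v_2,v_6],
  ∂[v_4,v_6,v_8] = [v_6,v_8] − [v_4,v_8] + [v_4,v_6].
The resulting 27×18 matrix has rank 17, and its Smith normal form has invariant factors (1,1,1,1,1,1,1,1,1,1,1,1,1,1,1,1,1).

Reading off H_k = ker ∂_k / im ∂_{k+1}:

  H_1: rank ker ∂_1 − rank ∂_2 = (27 − 8) − 17 = 2, and the invariant factors of ∂_2 are all 1, so H_1 ≅ Z^2.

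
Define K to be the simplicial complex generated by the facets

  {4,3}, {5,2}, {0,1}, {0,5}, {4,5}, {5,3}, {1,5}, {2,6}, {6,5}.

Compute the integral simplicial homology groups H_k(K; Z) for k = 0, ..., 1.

H_0 = Z,  H_1 = Z^3.

Take the total order 0 < 1 < 2 < 3 < 4 < 5 < 6 on the vertex set. Then K (dimension 1) consists of the simplices:

  0-simplices (7): [0], [1], [2], [3], [4], [5], [6]
  1-simplices (9): [0,1], [0,5], [1,5], [2,5], [2,6], [3,4], [3,5], [4,5], [5,6]

giving chain groups C_0 ≅ Z^7, C_1 ≅ Z^9.

The boundary map ∂_1: C_1 → C_0 is given by ∂[p,q] = [q] − [p]. For instance
  ∂[0,1] = [1] − [0].
The 7×9 boundary matrix has rank 6 and Smith normal form diag(1,1,1,1,1,1).

Now H_k = ker ∂_k / im ∂_{k+1}, so:

  H_0: rank C_0 − rank ∂_1 = 7 − 6 = 1, and the invariant factors of ∂_1 are all 1, so H_0 = Z.
  H_1: rank ker ∂_1 − rank ∂_2 = (9 − 6) − 0 = 3, and there is no ∂_2, so H_1 = Z^3.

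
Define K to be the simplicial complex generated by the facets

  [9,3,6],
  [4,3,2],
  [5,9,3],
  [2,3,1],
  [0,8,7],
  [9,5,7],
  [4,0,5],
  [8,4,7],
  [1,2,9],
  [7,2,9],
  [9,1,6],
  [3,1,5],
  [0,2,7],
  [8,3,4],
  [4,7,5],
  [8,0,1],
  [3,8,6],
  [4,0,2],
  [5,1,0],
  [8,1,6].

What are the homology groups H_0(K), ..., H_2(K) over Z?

H_0 = Z,  H_1 = Z × Z/2,  H_2 = 0.

Take the total order 0 < 1 < 2 < 3 < 4 < 5 < 6 < 7 < 8 < 9 on the vertex set. Then K (dimension 2) consists of the simplices:

  0-simplices (10): [0], [1], [2], [3], [4], [5], [6], [7], [8], [9]
  1-simplices (30): (30 of them)
  2-simplices (20): (20 of them)

so the chain groups are C_0 ≅ Z^10, C_1 ≅ Z^30, C_2 ≅ Z^20.

The boundary map ∂_1: C_1 → C_0 maps an edge to its endpoints' difference, ∂[p,q] = q − p.
The resulting 10×30 matrix has rank 9, and its Smith normal form has invariant factors (1,1,1,1,1,1,1,1,1).

The boundary map ∂_2: C_2 → C_1 sends each 2-simplex [p,q,r] to [q,r] − [p,r] + [p,q]. For instance
  ∂[1,6,9] = [6,9] − [1,9] + [1,6],
  ∂[3,4,8] = [4,8] − [3,8] + [3,4].
This gives a 30×20 integer matrix of rank 20; reducing to Smith normal form yields diagonal entries (1,1,1,1,1,1,1,1,1,1,1,1,1,1,1,1,1,1,1,2).

Reading off H_k = ker ∂_k / im ∂_{k+1}:

  H_0: rank C_0 − rank ∂_1 = 10 − 9 = 1, and the invariant factors of ∂_1 are all 1, so H_0 ≅ Z.
  H_1: rank ker ∂_1 − rank ∂_2 = (30 − 9) − 20 = 1, and ∂_2 has invariant factor 2 > 1, so H_1 ≅ Z × Z/2.
  H_2: rank ker ∂_2 − rank ∂_3 = (20 − 20) − 0 = 0, and there is no ∂_3, so H_2 ≅ 0.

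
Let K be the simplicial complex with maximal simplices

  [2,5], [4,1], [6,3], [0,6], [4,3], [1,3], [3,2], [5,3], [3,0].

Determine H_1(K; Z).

H_1 = Z^3.

Order the vertices as 0 < 1 < 2 < 3 < 4 < 5 < 6. Listing each simplex with vertices in this order, K has dimension 1 with simplices:

  0-simplices (7): [0], [1], [2], [3], [4], [5], [6]
  1-simplices (9): [0,3], [0,6], [1,3], [1,4], [2,3], [2,5], [3,4], [3,5], [3,6]

so the chain groups are C_0 ≅ Z^7, C_1 ≅ Z^9.

∂_1: C_1 → C_0 sends each edge [p,q] (with p < q) to q − p. For instance
  ∂[0,3] = [3] − [0].
As a 7×9 matrix over Z this has rank 6, with invariant factors (1,1,1,1,1,1).

Now H_k = ker ∂_k / im ∂_{k+1}, so:

  H_1: rank ker ∂_1 − rank ∂_2 = (9 − 6) − 0 = 3, and there is no ∂_2, so H_1 ≅ Z^3.

(K is a triangulation of a wedge of 3 circles.)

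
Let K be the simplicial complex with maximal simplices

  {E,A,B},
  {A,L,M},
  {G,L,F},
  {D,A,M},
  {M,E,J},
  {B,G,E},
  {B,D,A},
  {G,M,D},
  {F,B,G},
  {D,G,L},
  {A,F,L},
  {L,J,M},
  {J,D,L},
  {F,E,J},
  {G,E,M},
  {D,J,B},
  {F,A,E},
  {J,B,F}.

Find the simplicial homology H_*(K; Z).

H_0 = Z,  H_1 = Z ⊕ Z/2,  H_2 = 0.

K has 9 vertices, 27 edges, 18 triangles.
rank ∂_0 = 0, rank ∂_1 = 8 ⇒ b_0 = 9 − 0 − 8 = 1; all invariant factors of ∂_1 are 1 so no torsion. So H_0 ≅ Z.
rank ∂_1 = 8, rank ∂_2 = 18 ⇒ b_1 = 27 − 8 − 18 = 1; ∂_2 has invariant factor(s) [2] giving torsion. So H_1 ≅ Z ⊕ Z/2.
rank ∂_2 = 18, rank ∂_3 = 0 ⇒ b_2 = 18 − 18 − 0 = 0. So H_2 ≅ 0.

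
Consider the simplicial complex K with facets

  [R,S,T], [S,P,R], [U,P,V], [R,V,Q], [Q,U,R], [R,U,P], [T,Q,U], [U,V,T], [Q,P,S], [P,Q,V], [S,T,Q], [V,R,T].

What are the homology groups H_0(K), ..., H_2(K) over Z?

Fix the vertex order P < Q < R < S < T < U < V and write every simplex with vertices in increasing order. Then dim K = 2 and the simplices of K are:

  0-simplices (7): P, Q, R, S, T, U, V
  1-simplices (18): PQ, PR, PS, PU, PV, QR, QS, QT, QU, QV, RS, RT, RU, RV, ST, TU, TV, UV
  2-simplices (12): PQS, PQV, PRS, PRU, PUV, QRU, QRV, QST, QTU, RST, RTV, TUV

giving chain groups C_0 ≅ Z^7, C_1 ≅ Z^18, C_2 ≅ Z^12.

The boundary map ∂_1: C_1 → C_0 maps an edge to its endpoints' difference, ∂[p,q] = q − p. For instance
  ∂PR = R − P.
As a 7×18 matrix over Z this has rank 6, with invariant factors (1,1,1,1,1,1).

The boundary map ∂_2: C_2 → C_1 acts by ∂[p,q,r] = [q,r] − [p,r] + [p,q]. For instance
  ∂PQV = QV − PV + PQ,
  ∂QST = ST − QT + QS.
As a 18×12 matrix over Z this has rank 12, with invariant factors (1,1,1,1,1,1,1,1,1,1,1,2).

Now H_k = ker ∂_k / im ∂_{k+1}, so:

  H_0: rank C_0 − rank ∂_1 = 7 − 6 = 1, and the invariant factors of ∂_1 are all 1, so H_0 ≅ Z.
  H_1: rank ker ∂_1 − rank ∂_2 = (18 − 6) − 12 = 0, and ∂_2 has invariant factor 2 > 1, so H_1 ≅ Z/2.
  H_2: rank ker ∂_2 − rank ∂_3 = (12 − 12) − 0 = 0, and there is no ∂_3, so H_2 ≅ 0.

H_0 ≅ Z,  H_1 ≅ Z/2,  H_2 = 0.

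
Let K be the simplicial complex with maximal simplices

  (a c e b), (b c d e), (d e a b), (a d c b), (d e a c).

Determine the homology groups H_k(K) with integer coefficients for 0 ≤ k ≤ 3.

H_0 ≅ Z,  H_1 = 0,  H_2 = 0,  H_3 ≅ Z.

Order the vertices as a < b < c < d < e. Listing each simplex with vertices in this order, K has dimension 3 with simplices:

  0-simplices (5): a, b, c, d, e
  1-simplices (10): ab, ac, ad, ae, bc, bd, be, cd, ce, de
  2-simplices (10): abc, abd, abe, acd, ace, ade, bcd, bce, bde, cde
  3-simplices (5): abcd, abce, abde, acde, bcde

so the chain groups are C_0 ≅ Z^5, C_1 ≅ Z^10, C_2 ≅ Z^10, C_3 ≅ Z^5.

∂_1: C_1 → C_0 is given by ∂[p,q] = [q] − [p]. For instance
  ∂be = e − b.
This gives a 5×10 integer matrix of rank 4; reducing to Smith normal form yields diagonal entries (1,1,1,1).

The boundary map ∂_2: C_2 → C_1 sends each 2-simplex [p,q,r] to [q,r] − [p,r] + [p,q]. For instance
  ∂abe = be − ae + ab,
  ∂acd = cd − ad + ac.
The 10×10 boundary matrix has rank 6 and Smith normal form diag(1,1,1,1,1,1).

∂_3: C_3 → C_2 sends each 3-simplex σ to the alternating sum Σ_i (−1)^i (σ with its i-th vertex removed). For instance
  ∂abce = bce − ace + abe − abc,
  ∂abde = bde − ade + abe − abd.
As a 10×5 matrix over Z this has rank 4, with invariant factors (1,1,1,1).

From H_k ≅ ker(∂_k) / im(∂_{k+1}) we obtain:

  H_0: rank C_0 − rank ∂_1 = 5 − 4 = 1, and the invariant factors of ∂_1 are all 1, so H_0 = Z.
  H_1: rank ker ∂_1 − rank ∂_2 = (10 − 4) − 6 = 0, and the invariant factors of ∂_2 are all 1, so H_1 = 0.
  H_2: rank ker ∂_2 − rank ∂_3 = (10 − 6) − 4 = 0, and the invariant factors of ∂_3 are all 1, so H_2 = 0.
  H_3: rank ker ∂_3 − rank ∂_4 = (5 − 4) − 0 = 1, and there is no ∂_4, so H_3 = Z.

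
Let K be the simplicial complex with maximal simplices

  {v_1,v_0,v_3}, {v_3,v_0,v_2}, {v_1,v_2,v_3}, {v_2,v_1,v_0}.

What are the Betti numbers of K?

Order the vertices as v_0 < v_1 < v_2 < v_3. Listing each simplex with vertices in this order, K has dimension 2 with simplices:

  0-simplices (4): [v_0], [v_1], [v_2], [v_3]
  1-simplices (6): [v_0,v_1], [v_0,v_2], [v_0,v_3], [v_1,v_2], [v_1,v_3], [v_2,v_3]
  2-simplices (4): [v_0,v_1,v_2], [v_0,v_1,v_3], [v_0,v_2,v_3], [v_1,v_2,v_3]

giving chain groups C_0 ≅ Z^4, C_1 ≅ Z^6, C_2 ≅ Z^4.

Boundary ∂_1: C_1 → C_0 sends each edge [p,q] (with p < q) to q − p. For instance
  ∂[v_0,v_1] = [v_1] − [v_0].
The resulting 4×6 matrix has rank 3, and its Smith normal form has invariant factors (1,1,1).

∂_2: C_2 → C_1 sends each 2-simplex [p,q,r] to [q,r] − [p,r] + [p,q]. For instance
  ∂[v_0,v_2,v_3] = [v_2,v_3] − [v_0,v_3] + [v_0,v_2],
  ∂[v_0,v_1,v_3] = [v_1,v_3] − [v_0,v_3] + [v_0,v_1].
As a 6×4 matrix over Z this has rank 3, with invariant factors (1,1,1).

Computing H_k = (kernel of ∂_k) / (image of ∂_{k+1}):

  H_0: rank C_0 − rank ∂_1 = 4 − 3 = 1, and the invariant factors of ∂_1 are all 1, so H_0 ≅ Z.
  H_1: rank ker ∂_1 − rank ∂_2 = (6 − 3) − 3 = 0, and the invariant factors of ∂_2 are all 1, so H_1 ≅ 0.
  H_2: rank ker ∂_2 − rank ∂_3 = (4 − 3) − 0 = 1, and there is no ∂_3, so H_2 ≅ Z.

Hence the Betti numbers are b_0 = 1, b_1 = 0, b_2 = 1.

b_0 = 1, b_1 = 0, b_2 = 1.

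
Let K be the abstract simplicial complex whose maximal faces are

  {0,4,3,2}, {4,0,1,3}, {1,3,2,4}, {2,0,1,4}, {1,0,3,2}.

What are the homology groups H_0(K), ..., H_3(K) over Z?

We work with the vertex ordering 0 < 1 < 2 < 3 < 4. The simplices of K, each written with vertices in increasing order, are:

  0-simplices (5): [0], [1], [2], [3], [4]
  1-simplices (10): [0,1], [0,2], [0,3], [0,4], [1,2], [1,3], [1,4], [2,3], [2,4], [3,4]
  2-simplices (10): [0,1,2], [0,1,3], [0,1,4], [0,2,3], [0,2,4], [0,3,4], [1,2,3], [1,2,4], [1,3,4], [2,3,4]
  3-simplices (5): [0,1,2,3], [0,1,2,4], [0,1,3,4], [0,2,3,4], [1,2,3,4]

giving chain groups C_0 ≅ Z^5, C_1 ≅ Z^10, C_2 ≅ Z^10, C_3 ≅ Z^5.

∂_1: C_1 → C_0 sends each edge [p,q] (with p < q) to q − p.
The resulting 5×10 matrix has rank 4, and its Smith normal form has invariant factors (1,1,1,1).

Boundary ∂_2: C_2 → C_1 maps a triangle to the signed sum of its edges. For instance
  ∂[1,2,3] = [2,3] − [1,3] + [1,2],
  ∂[2,3,4] = [3,4] − [2,4] + [2,3].
The resulting 10×10 matrix has rank 6, and its Smith normal form has invariant factors (1,1,1,1,1,1).

The boundary map ∂_3: C_3 → C_2 sends each 3-simplex σ to the alternating sum Σ_i (−1)^i (σ with its i-th vertex removed). For instance
  ∂[0,1,2,3] = [1,2,3] − [0,2,3] + [0,1,3] − [0,1,2],
  ∂[0,1,2,4] = [1,2,4] − [0,2,4] + [0,1,4] − [0,1,2].
As a 10×5 matrix over Z this has rank 4, with invariant factors (1,1,1,1).

Computing H_k = (kernel of ∂_k) / (image of ∂_{k+1}):

  H_0: rank C_0 − rank ∂_1 = 5 − 4 = 1, and the invariant factors of ∂_1 are all 1, so H_0 = Z.
  H_1: rank ker ∂_1 − rank ∂_2 = (10 − 4) − 6 = 0, and the invariant factors of ∂_2 are all 1, so H_1 = 0.
  H_2: rank ker ∂_2 − rank ∂_3 = (10 − 6) − 4 = 0, and the invariant factors of ∂_3 are all 1, so H_2 = 0.
  H_3: rank ker ∂_3 − rank ∂_4 = (5 − 4) − 0 = 1, and there is no ∂_4, so H_3 = Z.

H_0 = Z,  H_1 = 0,  H_2 = 0,  H_3 = Z.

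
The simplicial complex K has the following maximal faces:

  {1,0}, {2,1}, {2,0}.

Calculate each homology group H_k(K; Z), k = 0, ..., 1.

Order the vertices as 0 < 1 < 2. Listing each simplex with vertices in this order, K has dimension 1 with simplices:

  0-simplices (3): [0], [1], [2]
  1-simplices (3): [0,1], [0,2], [1,2]

giving chain groups C_0 ≅ Z^3, C_1 ≅ Z^3.

The boundary map ∂_1: C_1 → C_0 sends each edge [p,q] (with p < q) to q − p.
The resulting 3×3 matrix has rank 2, and its Smith normal form has invariant factors (1,1).

Computing H_k = (kernel of ∂_k) / (image of ∂_{k+1}):

  H_0: rank C_0 − rank ∂_1 = 3 − 2 = 1, and the invariant factors of ∂_1 are all 1, so H_0 ≅ Z.
  H_1: rank ker ∂_1 − rank ∂_2 = (3 − 2) − 0 = 1, and there is no ∂_2, so H_1 ≅ Z.

As a check, the Euler characteristic is 3 − 3 = 0, which agrees with 1 − 1 = 0.

H_0 = Z,  H_1 = Z.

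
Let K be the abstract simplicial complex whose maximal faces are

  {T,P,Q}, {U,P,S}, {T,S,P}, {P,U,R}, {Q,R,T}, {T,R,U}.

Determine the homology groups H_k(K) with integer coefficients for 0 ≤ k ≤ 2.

H_0 ≅ Z,  H_1 ≅ Z,  H_2 = 0.

We work with the vertex ordering P < Q < R < S < T < U. The simplices of K, each written with vertices in increasing order, are:

  0-simplices (6): P, Q, R, S, T, U
  1-simplices (12): PQ, PR, PS, PT, PU, QR, QT, RT, RU, ST, SU, TU
  2-simplices (6): PQT, PRU, PST, PSU, QRT, RTU

so the chain groups are C_0 ≅ Z^6, C_1 ≅ Z^12, C_2 ≅ Z^6.

∂_1: C_1 → C_0 is given by ∂[p,q] = [q] − [p].
This gives a 6×12 integer matrix of rank 5; reducing to Smith normal form yields diagonal entries (1,1,1,1,1).

Boundary ∂_2: C_2 → C_1 acts by ∂[p,q,r] = [q,r] − [p,r] + [p,q]. For instance
  ∂PST = ST − PT + PS,
  ∂RTU = TU − RU + RT.
The resulting 12×6 matrix has rank 6, and its Smith normal form has invariant factors (1,1,1,1,1,1).

Reading off H_k = ker ∂_k / im ∂_{k+1}:

  H_0: rank C_0 − rank ∂_1 = 6 − 5 = 1, and the invariant factors of ∂_1 are all 1, so H_0 ≅ Z.
  H_1: rank ker ∂_1 − rank ∂_2 = (12 − 5) − 6 = 1, and the invariant factors of ∂_2 are all 1, so H_1 ≅ Z.
  H_2: rank ker ∂_2 − rank ∂_3 = (6 − 6) − 0 = 0, and there is no ∂_3, so H_2 ≅ 0.

As a check, the Euler characteristic is 6 − 12 + 6 = 0, which agrees with 1 − 1 + 0 = 0.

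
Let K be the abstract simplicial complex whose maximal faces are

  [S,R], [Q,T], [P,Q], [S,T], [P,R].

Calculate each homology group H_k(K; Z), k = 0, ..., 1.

We work with the vertex ordering P < Q < R < S < T. The simplices of K, each written with vertices in increasing order, are:

  0-simplices (5): P, Q, R, S, T
  1-simplices (5): PQ, PR, QT, RS, ST

giving chain groups C_0 ≅ Z^5, C_1 ≅ Z^5.

The boundary map ∂_1: C_1 → C_0 is given by ∂[p,q] = [q] − [p]. For instance
  ∂ST = T − S.
The 5×5 boundary matrix has rank 4 and Smith normal form diag(1,1,1,1).

From H_k ≅ ker(∂_k) / im(∂_{k+1}) we obtain:

  H_0: rank C_0 − rank ∂_1 = 5 − 4 = 1, and the invariant factors of ∂_1 are all 1, so H_0 ≅ Z.
  H_1: rank ker ∂_1 − rank ∂_2 = (5 − 4) − 0 = 1, and there is no ∂_2, so H_1 ≅ Z.

(K is a triangulation of the circle S^1.)

H_0 ≅ Z,  H_1 ≅ Z.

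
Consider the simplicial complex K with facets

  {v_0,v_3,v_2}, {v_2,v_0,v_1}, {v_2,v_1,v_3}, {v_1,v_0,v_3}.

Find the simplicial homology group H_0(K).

H_0 = Z.

Take the total order v_0 < v_1 < v_2 < v_3 on the vertex set. Then K (dimension 2) consists of the simplices:

  0-simplices (4): [v_0], [v_1], [v_2], [v_3]
  1-simplices (6): [v_0,v_1], [v_0,v_2], [v_0,v_3], [v_1,v_2], [v_1,v_3], [v_2,v_3]
  2-simplices (4): [v_0,v_1,v_2], [v_0,v_1,v_3], [v_0,v_2,v_3], [v_1,v_2,v_3]

so the chain groups are C_0 ≅ Z^4, C_1 ≅ Z^6, C_2 ≅ Z^4.

Boundary ∂_1: C_1 → C_0 sends each edge [p,q] (with p < q) to q − p. For instance
  ∂[v_0,v_1] = [v_1] − [v_0].
The 4×6 boundary matrix has rank 3 and Smith normal form diag(1,1,1).

The boundary map ∂_2: C_2 → C_1 sends each 2-simplex [p,q,r] to [q,r] − [p,r] + [p,q]. For instance
  ∂[v_1,v_2,v_3] = [v_2,v_3] − [v_1,v_3] + [v_1,v_2],
  ∂[v_0,v_1,v_3] = [v_1,v_3] − [v_0,v_3] + [v_0,v_1].
The resulting 6×4 matrix has rank 3, and its Smith normal form has invariant factors (1,1,1).

Now H_k = ker ∂_k / im ∂_{k+1}, so:

  H_0: rank C_0 − rank ∂_1 = 4 − 3 = 1, and the invariant factors of ∂_1 are all 1, so H_0 = Z.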